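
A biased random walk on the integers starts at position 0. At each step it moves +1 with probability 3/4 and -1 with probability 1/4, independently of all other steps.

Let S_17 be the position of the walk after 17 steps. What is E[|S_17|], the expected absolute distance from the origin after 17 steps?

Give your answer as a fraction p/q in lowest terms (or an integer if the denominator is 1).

Answer: 18339782563/2147483648

Derivation:
S_17 takes values m ≡ 1 (mod 2) with |m| ≤ 17; P(S_17=m) = C(17,(17+m)/2) · (3/4)^((17+m)/2) · (1/4)^((17-m)/2).
Distribution: P(S=-17)=1/17179869184, P(S=-15)=51/17179869184, P(S=-13)=153/2147483648, P(S=-11)=2295/2147483648, P(S=-9)=48195/4294967296, P(S=-7)=375921/4294967296, P(S=-5)=1127763/2147483648, P(S=-3)=5316597/2147483648, P(S=-1)=79748955/8589934592, P(S=1)=239246865/8589934592, P(S=3)=143548119/2147483648, P(S=5)=274046409/2147483648, P(S=7)=822139227/4294967296, P(S=9)=948622185/4294967296, P(S=11)=406552365/2147483648, P(S=13)=243931419/2147483648, P(S=15)=731794257/17179869184, P(S=17)=129140163/17179869184
E[|S_17|] = Σ_m |m|·P(S_17=m) = 18339782563/2147483648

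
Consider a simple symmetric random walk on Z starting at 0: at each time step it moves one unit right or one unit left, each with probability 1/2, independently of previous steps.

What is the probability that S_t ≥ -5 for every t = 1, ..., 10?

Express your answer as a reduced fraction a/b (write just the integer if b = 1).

Let f(t,s) = #length-t paths at position s with S_1..S_t all ≥ -5.
f(t,s) = f(t-1,s-1) + f(t-1,s+1) for s ≥ -5; f(t,s) = 0 for s < -5.
t=0: f(0,0)=1
t=1: f(1,-1)=1 f(1,1)=1
t=2: f(2,-2)=1 f(2,0)=2 f(2,2)=1
t=3: f(3,-3)=1 f(3,-1)=3 f(3,1)=3 f(3,3)=1
t=4: f(4,-4)=1 f(4,-2)=4 f(4,0)=6 f(4,2)=4 f(4,4)=1
t=5: f(5,-5)=1 f(5,-3)=5 f(5,-1)=10 f(5,1)=10 f(5,3)=5 f(5,5)=1
t=6: f(6,-4)=6 f(6,-2)=15 f(6,0)=20 f(6,2)=15 f(6,4)=6 f(6,6)=1
t=7: f(7,-5)=6 f(7,-3)=21 f(7,-1)=35 f(7,1)=35 f(7,3)=21 f(7,5)=7 f(7,7)=1
t=8: f(8,-4)=27 f(8,-2)=56 f(8,0)=70 f(8,2)=56 f(8,4)=28 f(8,6)=8 f(8,8)=1
t=9: f(9,-5)=27 f(9,-3)=83 f(9,-1)=126 f(9,1)=126 f(9,3)=84 f(9,5)=36 f(9,7)=9 f(9,9)=1
t=10: f(10,-4)=110 f(10,-2)=209 f(10,0)=252 f(10,2)=210 f(10,4)=120 f(10,6)=45 f(10,8)=10 f(10,10)=1
Σ_s f(10,s) = 957
P = 957/1024 = 957/1024

Answer: 957/1024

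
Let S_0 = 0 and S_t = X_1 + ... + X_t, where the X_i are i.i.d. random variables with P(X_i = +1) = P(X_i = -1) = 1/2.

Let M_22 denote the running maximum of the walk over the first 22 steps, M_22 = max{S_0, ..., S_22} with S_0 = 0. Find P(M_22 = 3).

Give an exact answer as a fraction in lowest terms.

Answer: 124355/1048576

Derivation:
Let M_22 = max(S_0,...,S_22). Use the reflection principle: for j ≥ 1, #{paths with M_22 ≥ j} = #{S_22 ≥ j} + #{S_22 ≥ j+1}.
By reflection, #{M_22 ≥ 3} = #{S_22 ≥ 3} + #{S_22 ≥ 4} = 1097790 + 1097790 = 2195580.
#{M_22 ≥ 4} = #{S_22 ≥ 4} + #{S_22 ≥ 5} = 1097790 + 600370 = 1698160.
#{M_22 = 3} = 2195580 - 1698160 = 497420.
P(M_22 = 3) = 497420/4194304 = 124355/1048576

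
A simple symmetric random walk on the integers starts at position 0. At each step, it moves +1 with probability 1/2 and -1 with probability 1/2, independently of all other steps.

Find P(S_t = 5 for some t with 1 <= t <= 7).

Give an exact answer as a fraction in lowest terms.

Answer: 9/128

Derivation:
Count via complement. Let g(t,s) = #length-t paths at position s with S_1..S_t all ≠ 5.
g(t,s) = g(t-1,s-1) + g(t-1,s+1) for s ≠ 5; g(t,5) = 0.
t=0: g(0,0)=1
t=1: g(1,-1)=1 g(1,1)=1
t=2: g(2,-2)=1 g(2,0)=2 g(2,2)=1
t=3: g(3,-3)=1 g(3,-1)=3 g(3,1)=3 g(3,3)=1
t=4: g(4,-4)=1 g(4,-2)=4 g(4,0)=6 g(4,2)=4 g(4,4)=1
t=5: g(5,-5)=1 g(5,-3)=5 g(5,-1)=10 g(5,1)=10 g(5,3)=5
t=6: g(6,-6)=1 g(6,-4)=6 g(6,-2)=15 g(6,0)=20 g(6,2)=15 g(6,4)=5
t=7: g(7,-7)=1 g(7,-5)=7 g(7,-3)=21 g(7,-1)=35 g(7,1)=35 g(7,3)=20
Paths never hitting 5: Σ_s g(7,s) = 119
Paths hitting 5: 2^7 - 119 = 9
P = 9/128 = 9/128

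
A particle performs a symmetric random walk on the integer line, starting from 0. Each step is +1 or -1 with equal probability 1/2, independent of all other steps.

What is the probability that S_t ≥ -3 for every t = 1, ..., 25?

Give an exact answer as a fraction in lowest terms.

Answer: 2414425/4194304

Derivation:
Let f(t,s) = #length-t paths at position s with S_1..S_t all ≥ -3.
f(t,s) = f(t-1,s-1) + f(t-1,s+1) for s ≥ -3; f(t,s) = 0 for s < -3.
t=0: f(0,0)=1
t=1: f(1,-1)=1 f(1,1)=1
t=2: f(2,-2)=1 f(2,0)=2 f(2,2)=1
t=3: f(3,-3)=1 f(3,-1)=3 f(3,1)=3 f(3,3)=1
t=4: f(4,-2)=4 f(4,0)=6 f(4,2)=4 f(4,4)=1
t=5: f(5,-3)=4 f(5,-1)=10 f(5,1)=10 f(5,3)=5 f(5,5)=1
t=6: f(6,-2)=14 f(6,0)=20 f(6,2)=15 f(6,4)=6 f(6,6)=1
t=7: f(7,-3)=14 f(7,-1)=34 f(7,1)=35 f(7,3)=21 f(7,5)=7 f(7,7)=1
t=8: f(8,-2)=48 f(8,0)=69 f(8,2)=56 f(8,4)=28 f(8,6)=8 f(8,8)=1
t=9: f(9,-3)=48 f(9,-1)=117 f(9,1)=125 f(9,3)=84 f(9,5)=36 f(9,7)=9 f(9,9)=1
t=10: f(10,-2)=165 f(10,0)=242 f(10,2)=209 f(10,4)=120 f(10,6)=45 f(10,8)=10 f(10,10)=1
t=11: f(11,-3)=165 f(11,-1)=407 f(11,1)=451 f(11,3)=329 f(11,5)=165 f(11,7)=55 f(11,9)=11 f(11,11)=1
t=12: f(12,-2)=572 f(12,0)=858 f(12,2)=780 f(12,4)=494 f(12,6)=220 f(12,8)=66 f(12,10)=12 f(12,12)=1
t=13: f(13,-3)=572 f(13,-1)=1430 f(13,1)=1638 f(13,3)=1274 f(13,5)=714 f(13,7)=286 f(13,9)=78 f(13,11)=13 f(13,13)=1
t=14: f(14,-2)=2002 f(14,0)=3068 f(14,2)=2912 f(14,4)=1988 f(14,6)=1000 f(14,8)=364 f(14,10)=91 f(14,12)=14 f(14,14)=1
t=15: f(15,-3)=2002 f(15,-1)=5070 f(15,1)=5980 f(15,3)=4900 f(15,5)=2988 f(15,7)=1364 f(15,9)=455 f(15,11)=105 f(15,13)=15 f(15,15)=1
t=16: f(16,-2)=7072 f(16,0)=11050 f(16,2)=10880 f(16,4)=7888 f(16,6)=4352 f(16,8)=1819 f(16,10)=560 f(16,12)=120 f(16,14)=16 f(16,16)=1
t=17: f(17,-3)=7072 f(17,-1)=18122 f(17,1)=21930 f(17,3)=18768 f(17,5)=12240 f(17,7)=6171 f(17,9)=2379 f(17,11)=680 f(17,13)=136 f(17,15)=17 f(17,17)=1
t=18: f(18,-2)=25194 f(18,0)=40052 f(18,2)=40698 f(18,4)=31008 f(18,6)=18411 f(18,8)=8550 f(18,10)=3059 f(18,12)=816 f(18,14)=153 f(18,16)=18 f(18,18)=1
t=19: f(19,-3)=25194 f(19,-1)=65246 f(19,1)=80750 f(19,3)=71706 f(19,5)=49419 f(19,7)=26961 f(19,9)=11609 f(19,11)=3875 f(19,13)=969 f(19,15)=171 f(19,17)=19 f(19,19)=1
t=20: f(20,-2)=90440 f(20,0)=145996 f(20,2)=152456 f(20,4)=121125 f(20,6)=76380 f(20,8)=38570 f(20,10)=15484 f(20,12)=4844 f(20,14)=1140 f(20,16)=190 f(20,18)=20 f(20,20)=1
t=21: f(21,-3)=90440 f(21,-1)=236436 f(21,1)=298452 f(21,3)=273581 f(21,5)=197505 f(21,7)=114950 f(21,9)=54054 f(21,11)=20328 f(21,13)=5984 f(21,15)=1330 f(21,17)=210 f(21,19)=21 f(21,21)=1
t=22: f(22,-2)=326876 f(22,0)=534888 f(22,2)=572033 f(22,4)=471086 f(22,6)=312455 f(22,8)=169004 f(22,10)=74382 f(22,12)=26312 f(22,14)=7314 f(22,16)=1540 f(22,18)=231 f(22,20)=22 f(22,22)=1
t=23: f(23,-3)=326876 f(23,-1)=861764 f(23,1)=1106921 f(23,3)=1043119 f(23,5)=783541 f(23,7)=481459 f(23,9)=243386 f(23,11)=100694 f(23,13)=33626 f(23,15)=8854 f(23,17)=1771 f(23,19)=253 f(23,21)=23 f(23,23)=1
t=24: f(24,-2)=1188640 f(24,0)=1968685 f(24,2)=2150040 f(24,4)=1826660 f(24,6)=1265000 f(24,8)=724845 f(24,10)=344080 f(24,12)=134320 f(24,14)=42480 f(24,16)=10625 f(24,18)=2024 f(24,20)=276 f(24,22)=24 f(24,24)=1
t=25: f(25,-3)=1188640 f(25,-1)=3157325 f(25,1)=4118725 f(25,3)=3976700 f(25,5)=3091660 f(25,7)=1989845 f(25,9)=1068925 f(25,11)=478400 f(25,13)=176800 f(25,15)=53105 f(25,17)=12649 f(25,19)=2300 f(25,21)=300 f(25,23)=25 f(25,25)=1
Σ_s f(25,s) = 19315400
P = 19315400/33554432 = 2414425/4194304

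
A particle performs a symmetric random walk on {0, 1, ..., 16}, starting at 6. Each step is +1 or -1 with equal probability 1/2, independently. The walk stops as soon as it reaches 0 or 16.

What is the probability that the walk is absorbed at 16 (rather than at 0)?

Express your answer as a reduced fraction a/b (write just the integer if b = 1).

Answer: 3/8

Derivation:
Symmetric walk (p = 1/2): the harmonic-function argument gives P(hit 16 before 0 | start at 6) = a/N.
P = 6/16 = 3/8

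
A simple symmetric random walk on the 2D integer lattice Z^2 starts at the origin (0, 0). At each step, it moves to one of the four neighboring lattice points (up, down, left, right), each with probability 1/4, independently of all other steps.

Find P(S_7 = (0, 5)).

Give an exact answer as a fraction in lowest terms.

Answer: 49/16384

Derivation:
Let h be the number of horizontal steps (so 7-h are vertical). To end at (0,5) need (h+0)/2 right-steps and ((7-h)+5)/2 up-steps.
Sum over h with 0 ≤ h ≤ 2, h ≡ 0 (mod 2), 7-h ≡ 1 (mod 2):
h=0: C(7,0)·C(0,0)·C(7,6) = 1·1·7 = 7
h=2: C(7,2)·C(2,1)·C(5,5) = 21·2·1 = 42
Total favorable: 49
Total paths: 4^7 = 16384
P = 49/16384 = 49/16384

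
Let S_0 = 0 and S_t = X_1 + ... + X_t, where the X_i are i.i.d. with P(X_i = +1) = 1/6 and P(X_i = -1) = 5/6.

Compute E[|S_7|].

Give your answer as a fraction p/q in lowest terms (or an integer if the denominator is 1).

Answer: 54943/11664

Derivation:
S_7 takes values m ≡ 1 (mod 2) with |m| ≤ 7; P(S_7=m) = C(7,(7+m)/2) · (1/6)^((7+m)/2) · (5/6)^((7-m)/2).
Distribution: P(S=-7)=78125/279936, P(S=-5)=109375/279936, P(S=-3)=21875/93312, P(S=-1)=21875/279936, P(S=1)=4375/279936, P(S=3)=175/93312, P(S=5)=35/279936, P(S=7)=1/279936
E[|S_7|] = Σ_m |m|·P(S_7=m) = 54943/11664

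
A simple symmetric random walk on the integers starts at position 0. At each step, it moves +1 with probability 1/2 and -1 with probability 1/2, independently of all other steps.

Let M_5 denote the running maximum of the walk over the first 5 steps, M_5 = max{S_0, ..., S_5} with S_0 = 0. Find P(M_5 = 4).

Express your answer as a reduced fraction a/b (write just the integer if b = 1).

Answer: 1/32

Derivation:
Let M_5 = max(S_0,...,S_5). Use the reflection principle: for j ≥ 1, #{paths with M_5 ≥ j} = #{S_5 ≥ j} + #{S_5 ≥ j+1}.
By reflection, #{M_5 ≥ 4} = #{S_5 ≥ 4} + #{S_5 ≥ 5} = 1 + 1 = 2.
#{M_5 ≥ 5} = #{S_5 ≥ 5} + #{S_5 ≥ 6} = 1 + 0 = 1.
#{M_5 = 4} = 2 - 1 = 1.
P(M_5 = 4) = 1/32 = 1/32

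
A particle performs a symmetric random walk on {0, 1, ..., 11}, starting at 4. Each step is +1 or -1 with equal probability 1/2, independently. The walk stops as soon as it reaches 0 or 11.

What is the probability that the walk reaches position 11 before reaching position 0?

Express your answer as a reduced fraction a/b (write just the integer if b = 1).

Symmetric walk (p = 1/2): the harmonic-function argument gives P(hit 11 before 0 | start at 4) = a/N.
P = 4/11 = 4/11

Answer: 4/11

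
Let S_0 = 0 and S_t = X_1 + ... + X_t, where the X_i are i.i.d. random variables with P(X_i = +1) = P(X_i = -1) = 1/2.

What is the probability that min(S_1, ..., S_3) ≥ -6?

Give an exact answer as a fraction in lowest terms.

Answer: 1

Derivation:
Let f(t,s) = #length-t paths at position s with S_1..S_t all ≥ -6.
f(t,s) = f(t-1,s-1) + f(t-1,s+1) for s ≥ -6; f(t,s) = 0 for s < -6.
t=0: f(0,0)=1
t=1: f(1,-1)=1 f(1,1)=1
t=2: f(2,-2)=1 f(2,0)=2 f(2,2)=1
t=3: f(3,-3)=1 f(3,-1)=3 f(3,1)=3 f(3,3)=1
Σ_s f(3,s) = 8
P = 8/8 = 1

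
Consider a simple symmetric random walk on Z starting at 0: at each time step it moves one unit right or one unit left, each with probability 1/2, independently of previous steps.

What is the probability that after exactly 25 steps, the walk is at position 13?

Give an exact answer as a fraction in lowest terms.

Answer: 44275/8388608

Derivation:
To reach position 13 after 25 steps: need 19 steps of +1 and 6 of -1.
Favorable paths: C(25,19) = 177100
Total paths: 2^25 = 33554432
P = 177100/33554432 = 44275/8388608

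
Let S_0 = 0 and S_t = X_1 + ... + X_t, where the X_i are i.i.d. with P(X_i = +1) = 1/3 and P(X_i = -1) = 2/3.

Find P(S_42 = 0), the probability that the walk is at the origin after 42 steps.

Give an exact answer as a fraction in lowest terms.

Answer: 376269525965864960/36472996377170786403

Derivation:
To be at 0 after 42 steps: need exactly 21 steps of +1 and 21 of -1.
Number of such sequences: C(42,21) = 538257874440
Each has probability (1/3)^21 · (2/3)^21 = 2097152/109418989131512359209
P = 538257874440 · 2097152/109418989131512359209 = 376269525965864960/36472996377170786403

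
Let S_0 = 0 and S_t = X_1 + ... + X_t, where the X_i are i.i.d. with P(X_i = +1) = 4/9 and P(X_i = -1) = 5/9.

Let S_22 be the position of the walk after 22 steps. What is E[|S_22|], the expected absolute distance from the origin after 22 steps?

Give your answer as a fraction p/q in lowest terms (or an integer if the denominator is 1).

S_22 takes values m ≡ 0 (mod 2) with |m| ≤ 22; P(S_22=m) = C(22,(22+m)/2) · (4/9)^((22+m)/2) · (5/9)^((22-m)/2).
Distribution: P(S=-22)=2384185791015625/984770902183611232881, P(S=-20)=41961669921875000/984770902183611232881, P(S=-18)=117492675781250000/328256967394537077627, P(S=-16)=1879882812500000000/984770902183611232881, P(S=-14)=7143554687500000000/984770902183611232881, P(S=-12)=2285937500000000000/109418989131512359209, P(S=-10)=15544375000000000000/328256967394537077627, P(S=-8)=28424000000000000000/328256967394537077627, P(S=-6)=14212000000000000000/109418989131512359209, P(S=-4)=159174400000000000000/984770902183611232881, P(S=-2)=165541376000000000000/984770902183611232881, P(S=0)=48157491200000000000/328256967394537077627, P(S=2)=105946480640000000000/984770902183611232881, P(S=4)=65197834240000000000/984770902183611232881, P(S=6)=3725590528000000000/109418989131512359209, P(S=8)=4768755875840000000/328256967394537077627, P(S=10)=1669064556544000000/328256967394537077627, P(S=12)=157088428851200000/109418989131512359209, P(S=14)=314176857702400000/984770902183611232881, P(S=16)=52913997086720000/984770902183611232881, P(S=18)=2116559883468800/328256967394537077627, P(S=20)=483785116221440/984770902183611232881, P(S=22)=17592186044416/984770902183611232881
E[|S_22|] = Σ_m |m|·P(S_22=m) = 4128664304312782784902/984770902183611232881

Answer: 4128664304312782784902/984770902183611232881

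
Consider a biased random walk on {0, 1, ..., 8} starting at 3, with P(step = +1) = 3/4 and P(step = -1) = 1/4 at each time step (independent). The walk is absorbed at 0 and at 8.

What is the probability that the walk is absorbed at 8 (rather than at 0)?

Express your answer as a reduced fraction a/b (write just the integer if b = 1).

Answer: 3159/3280

Derivation:
Biased walk: p = 3/4, q = 1/4, r = q/p = 1/3
Gambler's ruin: P(hit 8 before 0 | start at 3) = (1 - r^a)/(1 - r^N)
r^3 = 1/27; r^8 = 1/6561
P = (1 - 1/27) / (1 - 1/6561) = 26/27 / 6560/6561 = 3159/3280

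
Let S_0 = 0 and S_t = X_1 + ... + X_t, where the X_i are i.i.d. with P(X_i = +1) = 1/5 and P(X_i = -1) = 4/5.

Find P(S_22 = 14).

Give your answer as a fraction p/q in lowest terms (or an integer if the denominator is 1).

Answer: 374528/476837158203125

Derivation:
To reach position 14 after 22 steps: need 18 steps of +1 and 4 steps of -1.
Number of such sequences: C(22,18) = 7315
Each has probability (1/5)^18 · (4/5)^4 = 256/2384185791015625
P = 7315 · 256/2384185791015625 = 374528/476837158203125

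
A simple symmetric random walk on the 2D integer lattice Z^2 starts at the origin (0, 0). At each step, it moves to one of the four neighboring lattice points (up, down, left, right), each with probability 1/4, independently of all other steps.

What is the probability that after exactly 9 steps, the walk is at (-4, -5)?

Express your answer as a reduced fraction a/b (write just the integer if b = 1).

Let h be the number of horizontal steps (so 9-h are vertical). To end at (-4,-5) need (h-4)/2 right-steps and ((9-h)-5)/2 up-steps.
Sum over h with 4 ≤ h ≤ 4, h ≡ 0 (mod 2), 9-h ≡ 1 (mod 2):
h=4: C(9,4)·C(4,0)·C(5,0) = 126·1·1 = 126
Total favorable: 126
Total paths: 4^9 = 262144
P = 126/262144 = 63/131072

Answer: 63/131072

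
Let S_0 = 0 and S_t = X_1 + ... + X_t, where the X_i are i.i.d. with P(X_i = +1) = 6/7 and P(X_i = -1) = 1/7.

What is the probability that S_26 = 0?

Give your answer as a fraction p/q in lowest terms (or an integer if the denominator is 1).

To be at 0 after 26 steps: need exactly 13 steps of +1 and 13 of -1.
Number of such sequences: C(26,13) = 10400600
Each has probability (6/7)^13 · (1/7)^13 = 13060694016/9387480337647754305649
P = 10400600 · 13060694016/9387480337647754305649 = 19405579168972800/1341068619663964900807

Answer: 19405579168972800/1341068619663964900807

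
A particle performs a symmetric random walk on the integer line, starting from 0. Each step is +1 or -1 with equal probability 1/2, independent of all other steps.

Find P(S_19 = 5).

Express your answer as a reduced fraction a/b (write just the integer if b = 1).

Answer: 12597/131072

Derivation:
To reach position 5 after 19 steps: need 12 steps of +1 and 7 of -1.
Favorable paths: C(19,12) = 50388
Total paths: 2^19 = 524288
P = 50388/524288 = 12597/131072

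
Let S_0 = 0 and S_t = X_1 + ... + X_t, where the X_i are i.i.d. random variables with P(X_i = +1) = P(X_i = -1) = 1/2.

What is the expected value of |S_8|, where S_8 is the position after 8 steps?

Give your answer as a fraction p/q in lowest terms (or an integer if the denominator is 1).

Answer: 35/16

Derivation:
S_8 takes values m ≡ 0 (mod 2) with |m| ≤ 8; P(S_8=m) = C(8,(8+m)/2)/2^8.
Total paths: 2^8 = 256
Distribution: P(S=-8)=1/256, P(S=-6)=8/256, P(S=-4)=28/256, P(S=-2)=56/256, P(S=0)=70/256, P(S=2)=56/256, P(S=4)=28/256, P(S=6)=8/256, P(S=8)=1/256
E[|S_8|] = Σ_m |m|·P(S_8=m) = 560/256 = 35/16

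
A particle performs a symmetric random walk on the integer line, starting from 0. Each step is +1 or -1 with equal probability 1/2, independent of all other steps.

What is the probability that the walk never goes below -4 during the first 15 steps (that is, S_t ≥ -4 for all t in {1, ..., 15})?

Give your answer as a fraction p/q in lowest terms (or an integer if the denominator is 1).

Answer: 25883/32768

Derivation:
Let f(t,s) = #length-t paths at position s with S_1..S_t all ≥ -4.
f(t,s) = f(t-1,s-1) + f(t-1,s+1) for s ≥ -4; f(t,s) = 0 for s < -4.
t=0: f(0,0)=1
t=1: f(1,-1)=1 f(1,1)=1
t=2: f(2,-2)=1 f(2,0)=2 f(2,2)=1
t=3: f(3,-3)=1 f(3,-1)=3 f(3,1)=3 f(3,3)=1
t=4: f(4,-4)=1 f(4,-2)=4 f(4,0)=6 f(4,2)=4 f(4,4)=1
t=5: f(5,-3)=5 f(5,-1)=10 f(5,1)=10 f(5,3)=5 f(5,5)=1
t=6: f(6,-4)=5 f(6,-2)=15 f(6,0)=20 f(6,2)=15 f(6,4)=6 f(6,6)=1
t=7: f(7,-3)=20 f(7,-1)=35 f(7,1)=35 f(7,3)=21 f(7,5)=7 f(7,7)=1
t=8: f(8,-4)=20 f(8,-2)=55 f(8,0)=70 f(8,2)=56 f(8,4)=28 f(8,6)=8 f(8,8)=1
t=9: f(9,-3)=75 f(9,-1)=125 f(9,1)=126 f(9,3)=84 f(9,5)=36 f(9,7)=9 f(9,9)=1
t=10: f(10,-4)=75 f(10,-2)=200 f(10,0)=251 f(10,2)=210 f(10,4)=120 f(10,6)=45 f(10,8)=10 f(10,10)=1
t=11: f(11,-3)=275 f(11,-1)=451 f(11,1)=461 f(11,3)=330 f(11,5)=165 f(11,7)=55 f(11,9)=11 f(11,11)=1
t=12: f(12,-4)=275 f(12,-2)=726 f(12,0)=912 f(12,2)=791 f(12,4)=495 f(12,6)=220 f(12,8)=66 f(12,10)=12 f(12,12)=1
t=13: f(13,-3)=1001 f(13,-1)=1638 f(13,1)=1703 f(13,3)=1286 f(13,5)=715 f(13,7)=286 f(13,9)=78 f(13,11)=13 f(13,13)=1
t=14: f(14,-4)=1001 f(14,-2)=2639 f(14,0)=3341 f(14,2)=2989 f(14,4)=2001 f(14,6)=1001 f(14,8)=364 f(14,10)=91 f(14,12)=14 f(14,14)=1
t=15: f(15,-3)=3640 f(15,-1)=5980 f(15,1)=6330 f(15,3)=4990 f(15,5)=3002 f(15,7)=1365 f(15,9)=455 f(15,11)=105 f(15,13)=15 f(15,15)=1
Σ_s f(15,s) = 25883
P = 25883/32768 = 25883/32768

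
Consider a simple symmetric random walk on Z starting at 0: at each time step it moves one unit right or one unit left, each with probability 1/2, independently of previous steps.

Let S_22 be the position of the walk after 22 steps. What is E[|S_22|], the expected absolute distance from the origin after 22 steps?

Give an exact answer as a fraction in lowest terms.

Answer: 969969/262144

Derivation:
S_22 takes values m ≡ 0 (mod 2) with |m| ≤ 22; P(S_22=m) = C(22,(22+m)/2)/2^22.
Total paths: 2^22 = 4194304
Distribution: P(S=-22)=1/4194304, P(S=-20)=22/4194304, P(S=-18)=231/4194304, P(S=-16)=1540/4194304, P(S=-14)=7315/4194304, P(S=-12)=26334/4194304, P(S=-10)=74613/4194304, P(S=-8)=170544/4194304, P(S=-6)=319770/4194304, P(S=-4)=497420/4194304, P(S=-2)=646646/4194304, P(S=0)=705432/4194304, P(S=2)=646646/4194304, P(S=4)=497420/4194304, P(S=6)=319770/4194304, P(S=8)=170544/4194304, P(S=10)=74613/4194304, P(S=12)=26334/4194304, P(S=14)=7315/4194304, P(S=16)=1540/4194304, P(S=18)=231/4194304, P(S=20)=22/4194304, P(S=22)=1/4194304
E[|S_22|] = Σ_m |m|·P(S_22=m) = 15519504/4194304 = 969969/262144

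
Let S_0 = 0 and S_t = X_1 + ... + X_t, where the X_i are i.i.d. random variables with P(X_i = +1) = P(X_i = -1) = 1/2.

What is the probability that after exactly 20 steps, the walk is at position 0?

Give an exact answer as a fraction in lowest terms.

To return to 0 after 20 steps: need exactly 10 steps of +1 and 10 of -1.
Favorable paths: C(20,10) = 184756
Total paths: 2^20 = 1048576
P = 184756/1048576 = 46189/262144

Answer: 46189/262144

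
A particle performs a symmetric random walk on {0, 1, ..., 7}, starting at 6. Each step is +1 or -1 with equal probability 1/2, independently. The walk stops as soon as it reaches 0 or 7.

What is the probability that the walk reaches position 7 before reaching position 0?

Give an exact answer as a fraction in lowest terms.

Symmetric walk (p = 1/2): the harmonic-function argument gives P(hit 7 before 0 | start at 6) = a/N.
P = 6/7 = 6/7

Answer: 6/7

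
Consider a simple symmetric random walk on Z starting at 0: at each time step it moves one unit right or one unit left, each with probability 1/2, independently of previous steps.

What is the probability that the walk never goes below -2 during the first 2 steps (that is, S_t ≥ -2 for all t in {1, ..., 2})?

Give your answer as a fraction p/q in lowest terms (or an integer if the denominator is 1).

Let f(t,s) = #length-t paths at position s with S_1..S_t all ≥ -2.
f(t,s) = f(t-1,s-1) + f(t-1,s+1) for s ≥ -2; f(t,s) = 0 for s < -2.
t=0: f(0,0)=1
t=1: f(1,-1)=1 f(1,1)=1
t=2: f(2,-2)=1 f(2,0)=2 f(2,2)=1
Σ_s f(2,s) = 4
P = 4/4 = 1

Answer: 1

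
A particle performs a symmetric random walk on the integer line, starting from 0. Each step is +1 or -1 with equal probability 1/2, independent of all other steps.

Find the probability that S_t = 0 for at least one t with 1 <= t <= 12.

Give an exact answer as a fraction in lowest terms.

Answer: 793/1024

Derivation:
Count via complement. Let g(t,s) = #length-t paths at position s with S_1..S_t all ≠ 0.
g(t,s) = g(t-1,s-1) + g(t-1,s+1) for s ≠ 0; g(t,0) = 0.
t=0: g(0,0)=1
t=1: g(1,-1)=1 g(1,1)=1
t=2: g(2,-2)=1 g(2,2)=1
t=3: g(3,-3)=1 g(3,-1)=1 g(3,1)=1 g(3,3)=1
t=4: g(4,-4)=1 g(4,-2)=2 g(4,2)=2 g(4,4)=1
t=5: g(5,-5)=1 g(5,-3)=3 g(5,-1)=2 g(5,1)=2 g(5,3)=3 g(5,5)=1
t=6: g(6,-6)=1 g(6,-4)=4 g(6,-2)=5 g(6,2)=5 g(6,4)=4 g(6,6)=1
t=7: g(7,-7)=1 g(7,-5)=5 g(7,-3)=9 g(7,-1)=5 g(7,1)=5 g(7,3)=9 g(7,5)=5 g(7,7)=1
t=8: g(8,-8)=1 g(8,-6)=6 g(8,-4)=14 g(8,-2)=14 g(8,2)=14 g(8,4)=14 g(8,6)=6 g(8,8)=1
t=9: g(9,-9)=1 g(9,-7)=7 g(9,-5)=20 g(9,-3)=28 g(9,-1)=14 g(9,1)=14 g(9,3)=28 g(9,5)=20 g(9,7)=7 g(9,9)=1
t=10: g(10,-10)=1 g(10,-8)=8 g(10,-6)=27 g(10,-4)=48 g(10,-2)=42 g(10,2)=42 g(10,4)=48 g(10,6)=27 g(10,8)=8 g(10,10)=1
t=11: g(11,-11)=1 g(11,-9)=9 g(11,-7)=35 g(11,-5)=75 g(11,-3)=90 g(11,-1)=42 g(11,1)=42 g(11,3)=90 g(11,5)=75 g(11,7)=35 g(11,9)=9 g(11,11)=1
t=12: g(12,-12)=1 g(12,-10)=10 g(12,-8)=44 g(12,-6)=110 g(12,-4)=165 g(12,-2)=132 g(12,2)=132 g(12,4)=165 g(12,6)=110 g(12,8)=44 g(12,10)=10 g(12,12)=1
Paths never hitting 0: Σ_s g(12,s) = 924
Paths hitting 0: 2^12 - 924 = 3172
P = 3172/4096 = 793/1024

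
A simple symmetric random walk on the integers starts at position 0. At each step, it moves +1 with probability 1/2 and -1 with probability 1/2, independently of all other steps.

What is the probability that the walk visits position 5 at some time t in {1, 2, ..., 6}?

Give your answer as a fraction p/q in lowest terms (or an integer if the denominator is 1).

Count via complement. Let g(t,s) = #length-t paths at position s with S_1..S_t all ≠ 5.
g(t,s) = g(t-1,s-1) + g(t-1,s+1) for s ≠ 5; g(t,5) = 0.
t=0: g(0,0)=1
t=1: g(1,-1)=1 g(1,1)=1
t=2: g(2,-2)=1 g(2,0)=2 g(2,2)=1
t=3: g(3,-3)=1 g(3,-1)=3 g(3,1)=3 g(3,3)=1
t=4: g(4,-4)=1 g(4,-2)=4 g(4,0)=6 g(4,2)=4 g(4,4)=1
t=5: g(5,-5)=1 g(5,-3)=5 g(5,-1)=10 g(5,1)=10 g(5,3)=5
t=6: g(6,-6)=1 g(6,-4)=6 g(6,-2)=15 g(6,0)=20 g(6,2)=15 g(6,4)=5
Paths never hitting 5: Σ_s g(6,s) = 62
Paths hitting 5: 2^6 - 62 = 2
P = 2/64 = 1/32

Answer: 1/32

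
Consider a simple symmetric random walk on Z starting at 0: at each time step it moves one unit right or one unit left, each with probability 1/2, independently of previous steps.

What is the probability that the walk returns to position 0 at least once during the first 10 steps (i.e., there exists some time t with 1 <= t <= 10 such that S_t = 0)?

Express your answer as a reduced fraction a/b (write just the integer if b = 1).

Count via complement. Let g(t,s) = #length-t paths at position s with S_1..S_t all ≠ 0.
g(t,s) = g(t-1,s-1) + g(t-1,s+1) for s ≠ 0; g(t,0) = 0.
t=0: g(0,0)=1
t=1: g(1,-1)=1 g(1,1)=1
t=2: g(2,-2)=1 g(2,2)=1
t=3: g(3,-3)=1 g(3,-1)=1 g(3,1)=1 g(3,3)=1
t=4: g(4,-4)=1 g(4,-2)=2 g(4,2)=2 g(4,4)=1
t=5: g(5,-5)=1 g(5,-3)=3 g(5,-1)=2 g(5,1)=2 g(5,3)=3 g(5,5)=1
t=6: g(6,-6)=1 g(6,-4)=4 g(6,-2)=5 g(6,2)=5 g(6,4)=4 g(6,6)=1
t=7: g(7,-7)=1 g(7,-5)=5 g(7,-3)=9 g(7,-1)=5 g(7,1)=5 g(7,3)=9 g(7,5)=5 g(7,7)=1
t=8: g(8,-8)=1 g(8,-6)=6 g(8,-4)=14 g(8,-2)=14 g(8,2)=14 g(8,4)=14 g(8,6)=6 g(8,8)=1
t=9: g(9,-9)=1 g(9,-7)=7 g(9,-5)=20 g(9,-3)=28 g(9,-1)=14 g(9,1)=14 g(9,3)=28 g(9,5)=20 g(9,7)=7 g(9,9)=1
t=10: g(10,-10)=1 g(10,-8)=8 g(10,-6)=27 g(10,-4)=48 g(10,-2)=42 g(10,2)=42 g(10,4)=48 g(10,6)=27 g(10,8)=8 g(10,10)=1
Paths never hitting 0: Σ_s g(10,s) = 252
Paths hitting 0: 2^10 - 252 = 772
P = 772/1024 = 193/256

Answer: 193/256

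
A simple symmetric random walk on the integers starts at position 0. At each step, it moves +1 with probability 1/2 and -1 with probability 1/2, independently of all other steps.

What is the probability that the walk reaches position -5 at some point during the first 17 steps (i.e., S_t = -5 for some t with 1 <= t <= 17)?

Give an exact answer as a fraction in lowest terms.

Answer: 7795/32768

Derivation:
Count via complement. Let g(t,s) = #length-t paths at position s with S_1..S_t all ≠ -5.
g(t,s) = g(t-1,s-1) + g(t-1,s+1) for s ≠ -5; g(t,-5) = 0.
t=0: g(0,0)=1
t=1: g(1,-1)=1 g(1,1)=1
t=2: g(2,-2)=1 g(2,0)=2 g(2,2)=1
t=3: g(3,-3)=1 g(3,-1)=3 g(3,1)=3 g(3,3)=1
t=4: g(4,-4)=1 g(4,-2)=4 g(4,0)=6 g(4,2)=4 g(4,4)=1
t=5: g(5,-3)=5 g(5,-1)=10 g(5,1)=10 g(5,3)=5 g(5,5)=1
t=6: g(6,-4)=5 g(6,-2)=15 g(6,0)=20 g(6,2)=15 g(6,4)=6 g(6,6)=1
t=7: g(7,-3)=20 g(7,-1)=35 g(7,1)=35 g(7,3)=21 g(7,5)=7 g(7,7)=1
t=8: g(8,-4)=20 g(8,-2)=55 g(8,0)=70 g(8,2)=56 g(8,4)=28 g(8,6)=8 g(8,8)=1
t=9: g(9,-3)=75 g(9,-1)=125 g(9,1)=126 g(9,3)=84 g(9,5)=36 g(9,7)=9 g(9,9)=1
t=10: g(10,-4)=75 g(10,-2)=200 g(10,0)=251 g(10,2)=210 g(10,4)=120 g(10,6)=45 g(10,8)=10 g(10,10)=1
t=11: g(11,-3)=275 g(11,-1)=451 g(11,1)=461 g(11,3)=330 g(11,5)=165 g(11,7)=55 g(11,9)=11 g(11,11)=1
t=12: g(12,-4)=275 g(12,-2)=726 g(12,0)=912 g(12,2)=791 g(12,4)=495 g(12,6)=220 g(12,8)=66 g(12,10)=12 g(12,12)=1
t=13: g(13,-3)=1001 g(13,-1)=1638 g(13,1)=1703 g(13,3)=1286 g(13,5)=715 g(13,7)=286 g(13,9)=78 g(13,11)=13 g(13,13)=1
t=14: g(14,-4)=1001 g(14,-2)=2639 g(14,0)=3341 g(14,2)=2989 g(14,4)=2001 g(14,6)=1001 g(14,8)=364 g(14,10)=91 g(14,12)=14 g(14,14)=1
t=15: g(15,-3)=3640 g(15,-1)=5980 g(15,1)=6330 g(15,3)=4990 g(15,5)=3002 g(15,7)=1365 g(15,9)=455 g(15,11)=105 g(15,13)=15 g(15,15)=1
t=16: g(16,-4)=3640 g(16,-2)=9620 g(16,0)=12310 g(16,2)=11320 g(16,4)=7992 g(16,6)=4367 g(16,8)=1820 g(16,10)=560 g(16,12)=120 g(16,14)=16 g(16,16)=1
t=17: g(17,-3)=13260 g(17,-1)=21930 g(17,1)=23630 g(17,3)=19312 g(17,5)=12359 g(17,7)=6187 g(17,9)=2380 g(17,11)=680 g(17,13)=136 g(17,15)=17 g(17,17)=1
Paths never hitting -5: Σ_s g(17,s) = 99892
Paths hitting -5: 2^17 - 99892 = 31180
P = 31180/131072 = 7795/32768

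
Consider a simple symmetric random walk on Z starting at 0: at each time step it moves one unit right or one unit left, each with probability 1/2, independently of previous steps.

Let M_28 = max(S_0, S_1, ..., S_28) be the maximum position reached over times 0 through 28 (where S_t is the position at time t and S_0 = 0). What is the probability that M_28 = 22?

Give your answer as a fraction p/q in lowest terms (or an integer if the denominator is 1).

Let M_28 = max(S_0,...,S_28). Use the reflection principle: for j ≥ 1, #{paths with M_28 ≥ j} = #{S_28 ≥ j} + #{S_28 ≥ j+1}.
By reflection, #{M_28 ≥ 22} = #{S_28 ≥ 22} + #{S_28 ≥ 23} = 3683 + 407 = 4090.
#{M_28 ≥ 23} = #{S_28 ≥ 23} + #{S_28 ≥ 24} = 407 + 407 = 814.
#{M_28 = 22} = 4090 - 814 = 3276.
P(M_28 = 22) = 3276/268435456 = 819/67108864

Answer: 819/67108864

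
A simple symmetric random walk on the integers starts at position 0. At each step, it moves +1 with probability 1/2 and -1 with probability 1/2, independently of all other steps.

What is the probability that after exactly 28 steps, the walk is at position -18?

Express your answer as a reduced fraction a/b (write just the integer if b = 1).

To reach position -18 after 28 steps: need 5 steps of +1 and 23 of -1.
Favorable paths: C(28,5) = 98280
Total paths: 2^28 = 268435456
P = 98280/268435456 = 12285/33554432

Answer: 12285/33554432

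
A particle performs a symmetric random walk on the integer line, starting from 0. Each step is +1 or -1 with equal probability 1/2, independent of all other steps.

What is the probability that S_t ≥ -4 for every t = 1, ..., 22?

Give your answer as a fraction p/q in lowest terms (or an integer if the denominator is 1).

Let f(t,s) = #length-t paths at position s with S_1..S_t all ≥ -4.
f(t,s) = f(t-1,s-1) + f(t-1,s+1) for s ≥ -4; f(t,s) = 0 for s < -4.
t=0: f(0,0)=1
t=1: f(1,-1)=1 f(1,1)=1
t=2: f(2,-2)=1 f(2,0)=2 f(2,2)=1
t=3: f(3,-3)=1 f(3,-1)=3 f(3,1)=3 f(3,3)=1
t=4: f(4,-4)=1 f(4,-2)=4 f(4,0)=6 f(4,2)=4 f(4,4)=1
t=5: f(5,-3)=5 f(5,-1)=10 f(5,1)=10 f(5,3)=5 f(5,5)=1
t=6: f(6,-4)=5 f(6,-2)=15 f(6,0)=20 f(6,2)=15 f(6,4)=6 f(6,6)=1
t=7: f(7,-3)=20 f(7,-1)=35 f(7,1)=35 f(7,3)=21 f(7,5)=7 f(7,7)=1
t=8: f(8,-4)=20 f(8,-2)=55 f(8,0)=70 f(8,2)=56 f(8,4)=28 f(8,6)=8 f(8,8)=1
t=9: f(9,-3)=75 f(9,-1)=125 f(9,1)=126 f(9,3)=84 f(9,5)=36 f(9,7)=9 f(9,9)=1
t=10: f(10,-4)=75 f(10,-2)=200 f(10,0)=251 f(10,2)=210 f(10,4)=120 f(10,6)=45 f(10,8)=10 f(10,10)=1
t=11: f(11,-3)=275 f(11,-1)=451 f(11,1)=461 f(11,3)=330 f(11,5)=165 f(11,7)=55 f(11,9)=11 f(11,11)=1
t=12: f(12,-4)=275 f(12,-2)=726 f(12,0)=912 f(12,2)=791 f(12,4)=495 f(12,6)=220 f(12,8)=66 f(12,10)=12 f(12,12)=1
t=13: f(13,-3)=1001 f(13,-1)=1638 f(13,1)=1703 f(13,3)=1286 f(13,5)=715 f(13,7)=286 f(13,9)=78 f(13,11)=13 f(13,13)=1
t=14: f(14,-4)=1001 f(14,-2)=2639 f(14,0)=3341 f(14,2)=2989 f(14,4)=2001 f(14,6)=1001 f(14,8)=364 f(14,10)=91 f(14,12)=14 f(14,14)=1
t=15: f(15,-3)=3640 f(15,-1)=5980 f(15,1)=6330 f(15,3)=4990 f(15,5)=3002 f(15,7)=1365 f(15,9)=455 f(15,11)=105 f(15,13)=15 f(15,15)=1
t=16: f(16,-4)=3640 f(16,-2)=9620 f(16,0)=12310 f(16,2)=11320 f(16,4)=7992 f(16,6)=4367 f(16,8)=1820 f(16,10)=560 f(16,12)=120 f(16,14)=16 f(16,16)=1
t=17: f(17,-3)=13260 f(17,-1)=21930 f(17,1)=23630 f(17,3)=19312 f(17,5)=12359 f(17,7)=6187 f(17,9)=2380 f(17,11)=680 f(17,13)=136 f(17,15)=17 f(17,17)=1
t=18: f(18,-4)=13260 f(18,-2)=35190 f(18,0)=45560 f(18,2)=42942 f(18,4)=31671 f(18,6)=18546 f(18,8)=8567 f(18,10)=3060 f(18,12)=816 f(18,14)=153 f(18,16)=18 f(18,18)=1
t=19: f(19,-3)=48450 f(19,-1)=80750 f(19,1)=88502 f(19,3)=74613 f(19,5)=50217 f(19,7)=27113 f(19,9)=11627 f(19,11)=3876 f(19,13)=969 f(19,15)=171 f(19,17)=19 f(19,19)=1
t=20: f(20,-4)=48450 f(20,-2)=129200 f(20,0)=169252 f(20,2)=163115 f(20,4)=124830 f(20,6)=77330 f(20,8)=38740 f(20,10)=15503 f(20,12)=4845 f(20,14)=1140 f(20,16)=190 f(20,18)=20 f(20,20)=1
t=21: f(21,-3)=177650 f(21,-1)=298452 f(21,1)=332367 f(21,3)=287945 f(21,5)=202160 f(21,7)=116070 f(21,9)=54243 f(21,11)=20348 f(21,13)=5985 f(21,15)=1330 f(21,17)=210 f(21,19)=21 f(21,21)=1
t=22: f(22,-4)=177650 f(22,-2)=476102 f(22,0)=630819 f(22,2)=620312 f(22,4)=490105 f(22,6)=318230 f(22,8)=170313 f(22,10)=74591 f(22,12)=26333 f(22,14)=7315 f(22,16)=1540 f(22,18)=231 f(22,20)=22 f(22,22)=1
Σ_s f(22,s) = 2993564
P = 2993564/4194304 = 748391/1048576

Answer: 748391/1048576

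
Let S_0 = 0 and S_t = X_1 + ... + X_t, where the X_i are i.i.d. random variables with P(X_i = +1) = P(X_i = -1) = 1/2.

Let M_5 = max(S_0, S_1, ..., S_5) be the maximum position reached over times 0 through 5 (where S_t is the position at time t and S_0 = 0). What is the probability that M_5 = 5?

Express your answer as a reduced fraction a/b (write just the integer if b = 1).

Answer: 1/32

Derivation:
Let M_5 = max(S_0,...,S_5). Use the reflection principle: for j ≥ 1, #{paths with M_5 ≥ j} = #{S_5 ≥ j} + #{S_5 ≥ j+1}.
By reflection, #{M_5 ≥ 5} = #{S_5 ≥ 5} + #{S_5 ≥ 6} = 1 + 0 = 1.
#{M_5 ≥ 6} = #{S_5 ≥ 6} + #{S_5 ≥ 7} = 0 + 0 = 0.
#{M_5 = 5} = 1 - 0 = 1.
P(M_5 = 5) = 1/32 = 1/32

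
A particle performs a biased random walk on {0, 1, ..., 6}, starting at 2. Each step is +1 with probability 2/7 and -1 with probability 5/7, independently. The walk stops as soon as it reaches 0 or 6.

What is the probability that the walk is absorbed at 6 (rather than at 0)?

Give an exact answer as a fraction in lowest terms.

Biased walk: p = 2/7, q = 5/7, r = q/p = 5/2
Gambler's ruin: P(hit 6 before 0 | start at 2) = (1 - r^a)/(1 - r^N)
r^2 = 25/4; r^6 = 15625/64
P = (1 - 25/4) / (1 - 15625/64) = -21/4 / -15561/64 = 16/741

Answer: 16/741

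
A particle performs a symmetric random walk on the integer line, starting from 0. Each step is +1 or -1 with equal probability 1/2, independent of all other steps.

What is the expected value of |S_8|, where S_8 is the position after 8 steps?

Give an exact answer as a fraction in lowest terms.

S_8 takes values m ≡ 0 (mod 2) with |m| ≤ 8; P(S_8=m) = C(8,(8+m)/2)/2^8.
Total paths: 2^8 = 256
Distribution: P(S=-8)=1/256, P(S=-6)=8/256, P(S=-4)=28/256, P(S=-2)=56/256, P(S=0)=70/256, P(S=2)=56/256, P(S=4)=28/256, P(S=6)=8/256, P(S=8)=1/256
E[|S_8|] = Σ_m |m|·P(S_8=m) = 560/256 = 35/16

Answer: 35/16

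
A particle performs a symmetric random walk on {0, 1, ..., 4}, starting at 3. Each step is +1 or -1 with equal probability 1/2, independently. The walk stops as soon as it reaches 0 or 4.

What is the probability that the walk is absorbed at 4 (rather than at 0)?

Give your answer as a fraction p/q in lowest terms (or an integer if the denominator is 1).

Answer: 3/4

Derivation:
Symmetric walk (p = 1/2): the harmonic-function argument gives P(hit 4 before 0 | start at 3) = a/N.
P = 3/4 = 3/4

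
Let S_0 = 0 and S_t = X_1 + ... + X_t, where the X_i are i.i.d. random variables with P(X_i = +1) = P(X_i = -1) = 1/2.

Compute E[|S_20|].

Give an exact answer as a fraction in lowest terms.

Answer: 230945/65536

Derivation:
S_20 takes values m ≡ 0 (mod 2) with |m| ≤ 20; P(S_20=m) = C(20,(20+m)/2)/2^20.
Total paths: 2^20 = 1048576
Distribution: P(S=-20)=1/1048576, P(S=-18)=20/1048576, P(S=-16)=190/1048576, P(S=-14)=1140/1048576, P(S=-12)=4845/1048576, P(S=-10)=15504/1048576, P(S=-8)=38760/1048576, P(S=-6)=77520/1048576, P(S=-4)=125970/1048576, P(S=-2)=167960/1048576, P(S=0)=184756/1048576, P(S=2)=167960/1048576, P(S=4)=125970/1048576, P(S=6)=77520/1048576, P(S=8)=38760/1048576, P(S=10)=15504/1048576, P(S=12)=4845/1048576, P(S=14)=1140/1048576, P(S=16)=190/1048576, P(S=18)=20/1048576, P(S=20)=1/1048576
E[|S_20|] = Σ_m |m|·P(S_20=m) = 3695120/1048576 = 230945/65536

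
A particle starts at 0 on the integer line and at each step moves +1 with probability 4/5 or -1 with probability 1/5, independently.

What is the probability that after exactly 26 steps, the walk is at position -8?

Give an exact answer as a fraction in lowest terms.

To reach position -8 after 26 steps: need 9 steps of +1 and 17 steps of -1.
Number of such sequences: C(26,9) = 3124550
Each has probability (4/5)^9 · (1/5)^17 = 262144/1490116119384765625
P = 3124550 · 262144/1490116119384765625 = 32763281408/59604644775390625

Answer: 32763281408/59604644775390625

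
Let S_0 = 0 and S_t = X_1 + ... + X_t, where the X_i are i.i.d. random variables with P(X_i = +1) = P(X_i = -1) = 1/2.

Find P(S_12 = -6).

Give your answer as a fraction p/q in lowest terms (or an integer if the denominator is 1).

Answer: 55/1024

Derivation:
To reach position -6 after 12 steps: need 3 steps of +1 and 9 of -1.
Favorable paths: C(12,3) = 220
Total paths: 2^12 = 4096
P = 220/4096 = 55/1024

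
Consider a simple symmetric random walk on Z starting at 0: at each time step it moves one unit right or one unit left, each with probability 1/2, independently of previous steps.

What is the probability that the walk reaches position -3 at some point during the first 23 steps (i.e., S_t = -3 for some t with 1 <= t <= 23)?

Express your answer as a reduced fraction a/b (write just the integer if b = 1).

Answer: 2270193/4194304

Derivation:
Count via complement. Let g(t,s) = #length-t paths at position s with S_1..S_t all ≠ -3.
g(t,s) = g(t-1,s-1) + g(t-1,s+1) for s ≠ -3; g(t,-3) = 0.
t=0: g(0,0)=1
t=1: g(1,-1)=1 g(1,1)=1
t=2: g(2,-2)=1 g(2,0)=2 g(2,2)=1
t=3: g(3,-1)=3 g(3,1)=3 g(3,3)=1
t=4: g(4,-2)=3 g(4,0)=6 g(4,2)=4 g(4,4)=1
t=5: g(5,-1)=9 g(5,1)=10 g(5,3)=5 g(5,5)=1
t=6: g(6,-2)=9 g(6,0)=19 g(6,2)=15 g(6,4)=6 g(6,6)=1
t=7: g(7,-1)=28 g(7,1)=34 g(7,3)=21 g(7,5)=7 g(7,7)=1
t=8: g(8,-2)=28 g(8,0)=62 g(8,2)=55 g(8,4)=28 g(8,6)=8 g(8,8)=1
t=9: g(9,-1)=90 g(9,1)=117 g(9,3)=83 g(9,5)=36 g(9,7)=9 g(9,9)=1
t=10: g(10,-2)=90 g(10,0)=207 g(10,2)=200 g(10,4)=119 g(10,6)=45 g(10,8)=10 g(10,10)=1
t=11: g(11,-1)=297 g(11,1)=407 g(11,3)=319 g(11,5)=164 g(11,7)=55 g(11,9)=11 g(11,11)=1
t=12: g(12,-2)=297 g(12,0)=704 g(12,2)=726 g(12,4)=483 g(12,6)=219 g(12,8)=66 g(12,10)=12 g(12,12)=1
t=13: g(13,-1)=1001 g(13,1)=1430 g(13,3)=1209 g(13,5)=702 g(13,7)=285 g(13,9)=78 g(13,11)=13 g(13,13)=1
t=14: g(14,-2)=1001 g(14,0)=2431 g(14,2)=2639 g(14,4)=1911 g(14,6)=987 g(14,8)=363 g(14,10)=91 g(14,12)=14 g(14,14)=1
t=15: g(15,-1)=3432 g(15,1)=5070 g(15,3)=4550 g(15,5)=2898 g(15,7)=1350 g(15,9)=454 g(15,11)=105 g(15,13)=15 g(15,15)=1
t=16: g(16,-2)=3432 g(16,0)=8502 g(16,2)=9620 g(16,4)=7448 g(16,6)=4248 g(16,8)=1804 g(16,10)=559 g(16,12)=120 g(16,14)=16 g(16,16)=1
t=17: g(17,-1)=11934 g(17,1)=18122 g(17,3)=17068 g(17,5)=11696 g(17,7)=6052 g(17,9)=2363 g(17,11)=679 g(17,13)=136 g(17,15)=17 g(17,17)=1
t=18: g(18,-2)=11934 g(18,0)=30056 g(18,2)=35190 g(18,4)=28764 g(18,6)=17748 g(18,8)=8415 g(18,10)=3042 g(18,12)=815 g(18,14)=153 g(18,16)=18 g(18,18)=1
t=19: g(19,-1)=41990 g(19,1)=65246 g(19,3)=63954 g(19,5)=46512 g(19,7)=26163 g(19,9)=11457 g(19,11)=3857 g(19,13)=968 g(19,15)=171 g(19,17)=19 g(19,19)=1
t=20: g(20,-2)=41990 g(20,0)=107236 g(20,2)=129200 g(20,4)=110466 g(20,6)=72675 g(20,8)=37620 g(20,10)=15314 g(20,12)=4825 g(20,14)=1139 g(20,16)=190 g(20,18)=20 g(20,20)=1
t=21: g(21,-1)=149226 g(21,1)=236436 g(21,3)=239666 g(21,5)=183141 g(21,7)=110295 g(21,9)=52934 g(21,11)=20139 g(21,13)=5964 g(21,15)=1329 g(21,17)=210 g(21,19)=21 g(21,21)=1
t=22: g(22,-2)=149226 g(22,0)=385662 g(22,2)=476102 g(22,4)=422807 g(22,6)=293436 g(22,8)=163229 g(22,10)=73073 g(22,12)=26103 g(22,14)=7293 g(22,16)=1539 g(22,18)=231 g(22,20)=22 g(22,22)=1
t=23: g(23,-1)=534888 g(23,1)=861764 g(23,3)=898909 g(23,5)=716243 g(23,7)=456665 g(23,9)=236302 g(23,11)=99176 g(23,13)=33396 g(23,15)=8832 g(23,17)=1770 g(23,19)=253 g(23,21)=23 g(23,23)=1
Paths never hitting -3: Σ_s g(23,s) = 3848222
Paths hitting -3: 2^23 - 3848222 = 4540386
P = 4540386/8388608 = 2270193/4194304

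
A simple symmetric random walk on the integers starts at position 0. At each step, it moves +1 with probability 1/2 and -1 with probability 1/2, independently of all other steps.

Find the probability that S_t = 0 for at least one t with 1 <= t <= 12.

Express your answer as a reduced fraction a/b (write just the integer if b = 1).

Answer: 793/1024

Derivation:
Count via complement. Let g(t,s) = #length-t paths at position s with S_1..S_t all ≠ 0.
g(t,s) = g(t-1,s-1) + g(t-1,s+1) for s ≠ 0; g(t,0) = 0.
t=0: g(0,0)=1
t=1: g(1,-1)=1 g(1,1)=1
t=2: g(2,-2)=1 g(2,2)=1
t=3: g(3,-3)=1 g(3,-1)=1 g(3,1)=1 g(3,3)=1
t=4: g(4,-4)=1 g(4,-2)=2 g(4,2)=2 g(4,4)=1
t=5: g(5,-5)=1 g(5,-3)=3 g(5,-1)=2 g(5,1)=2 g(5,3)=3 g(5,5)=1
t=6: g(6,-6)=1 g(6,-4)=4 g(6,-2)=5 g(6,2)=5 g(6,4)=4 g(6,6)=1
t=7: g(7,-7)=1 g(7,-5)=5 g(7,-3)=9 g(7,-1)=5 g(7,1)=5 g(7,3)=9 g(7,5)=5 g(7,7)=1
t=8: g(8,-8)=1 g(8,-6)=6 g(8,-4)=14 g(8,-2)=14 g(8,2)=14 g(8,4)=14 g(8,6)=6 g(8,8)=1
t=9: g(9,-9)=1 g(9,-7)=7 g(9,-5)=20 g(9,-3)=28 g(9,-1)=14 g(9,1)=14 g(9,3)=28 g(9,5)=20 g(9,7)=7 g(9,9)=1
t=10: g(10,-10)=1 g(10,-8)=8 g(10,-6)=27 g(10,-4)=48 g(10,-2)=42 g(10,2)=42 g(10,4)=48 g(10,6)=27 g(10,8)=8 g(10,10)=1
t=11: g(11,-11)=1 g(11,-9)=9 g(11,-7)=35 g(11,-5)=75 g(11,-3)=90 g(11,-1)=42 g(11,1)=42 g(11,3)=90 g(11,5)=75 g(11,7)=35 g(11,9)=9 g(11,11)=1
t=12: g(12,-12)=1 g(12,-10)=10 g(12,-8)=44 g(12,-6)=110 g(12,-4)=165 g(12,-2)=132 g(12,2)=132 g(12,4)=165 g(12,6)=110 g(12,8)=44 g(12,10)=10 g(12,12)=1
Paths never hitting 0: Σ_s g(12,s) = 924
Paths hitting 0: 2^12 - 924 = 3172
P = 3172/4096 = 793/1024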